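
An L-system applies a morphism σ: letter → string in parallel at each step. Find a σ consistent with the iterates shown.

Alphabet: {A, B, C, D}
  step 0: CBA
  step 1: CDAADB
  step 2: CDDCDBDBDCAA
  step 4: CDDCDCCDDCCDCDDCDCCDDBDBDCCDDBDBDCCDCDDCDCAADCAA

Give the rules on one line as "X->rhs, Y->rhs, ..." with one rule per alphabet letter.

  step 1 ⇒ step 2: CDAADB ⇒ CD·DC·DB·DB·DC·AA
    A ↦ DB
    B ↦ AA
    C ↦ CD
    D ↦ DC

A->DB, B->AA, C->CD, D->DC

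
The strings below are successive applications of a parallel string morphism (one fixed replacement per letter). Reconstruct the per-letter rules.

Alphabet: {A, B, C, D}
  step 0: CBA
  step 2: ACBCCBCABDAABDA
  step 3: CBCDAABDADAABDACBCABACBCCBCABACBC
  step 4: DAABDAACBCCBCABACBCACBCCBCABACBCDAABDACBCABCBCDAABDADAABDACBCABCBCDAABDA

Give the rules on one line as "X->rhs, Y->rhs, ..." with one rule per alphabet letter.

  step 3 ⇒ step 4: CBCDAABDADAABDACBCABACBCCBCABACBC ⇒ DA·AB·DA·A·CBC·CBC·AB·A·CBC·A·CBC·CBC·AB·A·CBC·DA·AB·DA·CBC·AB·CBC·DA·AB·DA·DA·AB·DA·CBC·AB·CBC·DA·AB·DA
    A ↦ CBC
    B ↦ AB
    C ↦ DA
    D ↦ A

A->CBC, B->AB, C->DA, D->A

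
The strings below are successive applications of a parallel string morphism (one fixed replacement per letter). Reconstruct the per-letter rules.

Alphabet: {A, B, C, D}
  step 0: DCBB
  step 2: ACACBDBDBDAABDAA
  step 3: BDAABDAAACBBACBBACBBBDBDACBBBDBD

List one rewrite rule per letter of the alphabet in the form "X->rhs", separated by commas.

A->BD, B->AC, C->AA, D->BB

  step 2 ⇒ step 3: ACACBDBDBDAABDAA ⇒ BD·AA·BD·AA·AC·BB·AC·BB·AC·BB·BD·BD·AC·BB·BD·BD
    A ↦ BD
    B ↦ AC
    C ↦ AA
    D ↦ BB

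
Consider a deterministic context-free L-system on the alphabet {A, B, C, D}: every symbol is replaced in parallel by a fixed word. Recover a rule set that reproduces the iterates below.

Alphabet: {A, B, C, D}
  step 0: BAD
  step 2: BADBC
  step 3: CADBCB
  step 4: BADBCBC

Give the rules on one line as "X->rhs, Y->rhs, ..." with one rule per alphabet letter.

  step 3 ⇒ step 4: CADBCB ⇒ B·AD·B·C·B·C
    A ↦ AD
    B ↦ C
    C ↦ B
    D ↦ B

A->AD, B->C, C->B, D->B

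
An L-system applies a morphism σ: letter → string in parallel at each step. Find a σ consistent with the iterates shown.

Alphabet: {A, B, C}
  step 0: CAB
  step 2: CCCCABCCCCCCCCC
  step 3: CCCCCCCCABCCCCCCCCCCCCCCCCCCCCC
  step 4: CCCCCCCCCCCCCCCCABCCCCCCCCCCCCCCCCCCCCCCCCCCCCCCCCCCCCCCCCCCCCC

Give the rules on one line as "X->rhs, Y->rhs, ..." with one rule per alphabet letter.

  step 3 ⇒ step 4: CCCCCCCCABCCCCCCCCCCCCCCCCCCCCC ⇒ CC·CC·CC·CC·CC·CC·CC·CC·AB·CCC·CC·CC·CC·CC·CC·CC·CC·CC·CC·CC·CC·CC·CC·CC·CC·CC·CC·CC·CC·CC·CC
    A ↦ AB
    B ↦ CCC
    C ↦ CC

A->AB, B->CCC, C->CC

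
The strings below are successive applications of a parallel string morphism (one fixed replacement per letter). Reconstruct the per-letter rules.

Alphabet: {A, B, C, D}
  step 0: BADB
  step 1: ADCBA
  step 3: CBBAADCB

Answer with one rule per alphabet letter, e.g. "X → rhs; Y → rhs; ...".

A->D, B->A, C->B, D->CB

  step 0 ⇒ step 1: BADB ⇒ A·D·CB·A
    A ↦ D
    B ↦ A
    D ↦ CB
    C ↦ B  (constrained at step 1)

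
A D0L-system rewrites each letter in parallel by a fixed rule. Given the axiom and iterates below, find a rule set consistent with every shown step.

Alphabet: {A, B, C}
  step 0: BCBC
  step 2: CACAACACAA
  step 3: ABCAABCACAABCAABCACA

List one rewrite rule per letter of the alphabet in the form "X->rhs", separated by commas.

A->CA, B->A, C->AB

  step 2 ⇒ step 3: CACAACACAA ⇒ AB·CA·AB·CA·CA·AB·CA·AB·CA·CA
    A ↦ CA
    C ↦ AB
    B ↦ A  (constrained at step 0)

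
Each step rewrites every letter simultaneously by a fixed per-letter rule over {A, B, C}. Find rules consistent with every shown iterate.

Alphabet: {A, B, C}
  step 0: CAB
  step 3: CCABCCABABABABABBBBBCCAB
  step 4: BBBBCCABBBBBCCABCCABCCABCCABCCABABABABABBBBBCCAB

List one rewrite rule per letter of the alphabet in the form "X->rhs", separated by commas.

A->CC, B->AB, C->BB

  step 3 ⇒ step 4: CCABCCABABABABABBBBBCCAB ⇒ BB·BB·CC·AB·BB·BB·CC·AB·CC·AB·CC·AB·CC·AB·CC·AB·AB·AB·AB·AB·BB·BB·CC·AB
    A ↦ CC
    B ↦ AB
    C ↦ BB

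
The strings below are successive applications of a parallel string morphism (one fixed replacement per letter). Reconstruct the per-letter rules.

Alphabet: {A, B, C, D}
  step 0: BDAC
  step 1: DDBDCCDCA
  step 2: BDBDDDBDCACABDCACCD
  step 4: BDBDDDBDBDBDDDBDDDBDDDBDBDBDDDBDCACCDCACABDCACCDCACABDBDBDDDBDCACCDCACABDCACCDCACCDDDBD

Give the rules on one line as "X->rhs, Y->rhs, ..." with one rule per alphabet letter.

  step 1 ⇒ step 2: DDBDCCDCA ⇒ BD·BD·DD·BD·CA·CA·BD·CA·CCD
    A ↦ CCD
    B ↦ DD
    C ↦ CA
    D ↦ BD

A->CCD, B->DD, C->CA, D->BD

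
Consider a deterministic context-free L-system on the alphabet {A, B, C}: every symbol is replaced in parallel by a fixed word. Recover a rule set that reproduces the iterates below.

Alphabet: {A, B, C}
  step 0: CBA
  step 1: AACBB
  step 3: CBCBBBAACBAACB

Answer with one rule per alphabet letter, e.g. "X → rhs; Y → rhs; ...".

A->B, B->CB, C->AA

  step 0 ⇒ step 1: CBA ⇒ AA·CB·B
    A ↦ B
    B ↦ CB
    C ↦ AA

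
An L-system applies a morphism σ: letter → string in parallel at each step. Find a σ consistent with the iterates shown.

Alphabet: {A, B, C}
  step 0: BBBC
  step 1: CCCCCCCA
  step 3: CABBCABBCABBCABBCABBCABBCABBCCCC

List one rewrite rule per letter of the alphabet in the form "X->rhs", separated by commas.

A->BB, B->CC, C->CA

  step 0 ⇒ step 1: BBBC ⇒ CC·CC·CC·CA
    B ↦ CC
    C ↦ CA
    A ↦ BB  (constrained at step 1)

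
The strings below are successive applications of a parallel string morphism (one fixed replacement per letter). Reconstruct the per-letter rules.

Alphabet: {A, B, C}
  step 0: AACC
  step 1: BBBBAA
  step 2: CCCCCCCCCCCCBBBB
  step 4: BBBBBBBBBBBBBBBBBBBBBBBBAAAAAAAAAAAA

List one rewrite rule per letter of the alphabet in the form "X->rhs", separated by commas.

A->BB, B->CCC, C->A

  step 1 ⇒ step 2: BBBBAA ⇒ CCC·CCC·CCC·CCC·BB·BB
    A ↦ BB
    B ↦ CCC
  step 0 ⇒ step 1: AACC ⇒ BB·BB·A·A
    C ↦ A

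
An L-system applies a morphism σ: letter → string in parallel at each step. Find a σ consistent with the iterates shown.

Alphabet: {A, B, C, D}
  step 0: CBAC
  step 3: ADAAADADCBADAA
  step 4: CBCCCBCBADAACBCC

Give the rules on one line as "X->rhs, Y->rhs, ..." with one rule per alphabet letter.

A->C, B->AA, C->AD, D->B

  step 3 ⇒ step 4: ADAAADADCBADAA ⇒ C·B·C·C·C·B·C·B·AD·AA·C·B·C·C
    A ↦ C
    B ↦ AA
    C ↦ AD
    D ↦ B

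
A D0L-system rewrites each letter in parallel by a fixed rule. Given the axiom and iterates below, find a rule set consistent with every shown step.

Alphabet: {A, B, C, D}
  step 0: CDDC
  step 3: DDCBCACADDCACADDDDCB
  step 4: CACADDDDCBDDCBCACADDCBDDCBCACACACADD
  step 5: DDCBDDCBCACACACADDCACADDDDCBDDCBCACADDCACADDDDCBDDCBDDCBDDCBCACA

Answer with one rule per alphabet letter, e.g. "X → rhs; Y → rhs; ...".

A->DCB, B->D, C->D, D->CA

  step 4 ⇒ step 5: CACADDDDCBDDCBCACADDCBDDCBCACACACADD ⇒ D·DCB·D·DCB·CA·CA·CA·CA·D·D·CA·CA·D·D·D·DCB·D·DCB·CA·CA·D·D·CA·CA·D·D·D·DCB·D·DCB·D·DCB·D·DCB·CA·CA
    A ↦ DCB
    B ↦ D
    C ↦ D
    D ↦ CA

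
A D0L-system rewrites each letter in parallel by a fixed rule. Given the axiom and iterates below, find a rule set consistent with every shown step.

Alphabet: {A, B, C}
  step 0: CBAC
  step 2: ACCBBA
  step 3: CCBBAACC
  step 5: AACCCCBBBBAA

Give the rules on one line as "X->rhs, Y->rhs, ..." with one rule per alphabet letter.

  step 2 ⇒ step 3: ACCBBA ⇒ CC·B·B·A·A·CC
    A ↦ CC
    B ↦ A
    C ↦ B

A->CC, B->A, C->B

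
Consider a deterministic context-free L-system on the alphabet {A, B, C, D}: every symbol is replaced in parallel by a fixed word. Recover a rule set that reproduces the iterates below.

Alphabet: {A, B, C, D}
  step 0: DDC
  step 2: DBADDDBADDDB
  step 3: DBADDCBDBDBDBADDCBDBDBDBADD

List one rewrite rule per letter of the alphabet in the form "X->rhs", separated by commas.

  step 2 ⇒ step 3: DBADDDBADDDB ⇒ DB·ADD·CB·DB·DB·DB·ADD·CB·DB·DB·DB·ADD
    A ↦ CB
    B ↦ ADD
    D ↦ DB
    C ↦ D  (constrained at step 0)

A->CB, B->ADD, C->D, D->DB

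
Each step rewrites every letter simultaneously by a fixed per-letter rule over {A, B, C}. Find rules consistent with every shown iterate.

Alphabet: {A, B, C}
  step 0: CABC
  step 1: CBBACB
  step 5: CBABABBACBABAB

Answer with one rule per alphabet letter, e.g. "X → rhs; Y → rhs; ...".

  step 0 ⇒ step 1: CABC ⇒ CB·B·A·CB
    A ↦ B
    B ↦ A
    C ↦ CB

A->B, B->A, C->CB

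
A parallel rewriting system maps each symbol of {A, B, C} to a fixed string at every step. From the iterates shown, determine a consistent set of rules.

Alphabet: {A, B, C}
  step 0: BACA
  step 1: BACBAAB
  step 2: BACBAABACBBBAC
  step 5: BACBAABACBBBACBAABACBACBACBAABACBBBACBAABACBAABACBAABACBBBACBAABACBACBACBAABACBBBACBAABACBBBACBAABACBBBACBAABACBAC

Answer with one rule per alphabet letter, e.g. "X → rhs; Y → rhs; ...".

A->B, B->BAC, C->AA

  step 1 ⇒ step 2: BACBAAB ⇒ BAC·B·AA·BAC·B·B·BAC
    A ↦ B
    B ↦ BAC
    C ↦ AA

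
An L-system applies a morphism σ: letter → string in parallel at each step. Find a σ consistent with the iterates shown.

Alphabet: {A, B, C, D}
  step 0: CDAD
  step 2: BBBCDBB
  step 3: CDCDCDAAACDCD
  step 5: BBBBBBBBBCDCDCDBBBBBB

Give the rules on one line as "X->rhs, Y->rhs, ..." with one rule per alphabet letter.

A->B, B->CD, C->A, D->AA

  step 2 ⇒ step 3: BBBCDBB ⇒ CD·CD·CD·A·AA·CD·CD
    B ↦ CD
    C ↦ A
    D ↦ AA
    A ↦ B  (constrained at step 0)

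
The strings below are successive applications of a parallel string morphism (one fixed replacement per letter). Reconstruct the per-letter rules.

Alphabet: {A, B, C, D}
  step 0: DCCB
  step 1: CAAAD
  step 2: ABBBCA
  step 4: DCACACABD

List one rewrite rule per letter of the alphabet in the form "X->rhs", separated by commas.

A->B, B->D, C->A, D->CA

  step 1 ⇒ step 2: CAAAD ⇒ A·B·B·B·CA
    A ↦ B
    C ↦ A
    D ↦ CA
  step 0 ⇒ step 1: DCCB ⇒ CA·A·A·D
    B ↦ D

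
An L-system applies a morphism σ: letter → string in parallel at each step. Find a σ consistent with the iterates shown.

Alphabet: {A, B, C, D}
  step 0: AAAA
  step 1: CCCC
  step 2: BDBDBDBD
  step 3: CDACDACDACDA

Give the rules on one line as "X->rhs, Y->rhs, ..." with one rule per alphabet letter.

  step 2 ⇒ step 3: BDBDBDBD ⇒ CD·A·CD·A·CD·A·CD·A
    B ↦ CD
    D ↦ A
  step 0 ⇒ step 1: AAAA ⇒ C·C·C·C
    A ↦ C
  step 1 ⇒ step 2: CCCC ⇒ BD·BD·BD·BD
    C ↦ BD

A->C, B->CD, C->BD, D->A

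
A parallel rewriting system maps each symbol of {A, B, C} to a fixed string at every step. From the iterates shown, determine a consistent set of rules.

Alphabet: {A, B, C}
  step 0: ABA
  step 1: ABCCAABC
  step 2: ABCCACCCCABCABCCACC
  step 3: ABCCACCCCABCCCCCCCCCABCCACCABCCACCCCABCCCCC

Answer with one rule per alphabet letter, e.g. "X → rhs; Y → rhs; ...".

  step 2 ⇒ step 3: ABCCACCCCABCABCCACC ⇒ ABC·CA·CC·CC·ABC·CC·CC·CC·CC·ABC·CA·CC·ABC·CA·CC·CC·ABC·CC·CC
    A ↦ ABC
    B ↦ CA
    C ↦ CC

A->ABC, B->CA, C->CC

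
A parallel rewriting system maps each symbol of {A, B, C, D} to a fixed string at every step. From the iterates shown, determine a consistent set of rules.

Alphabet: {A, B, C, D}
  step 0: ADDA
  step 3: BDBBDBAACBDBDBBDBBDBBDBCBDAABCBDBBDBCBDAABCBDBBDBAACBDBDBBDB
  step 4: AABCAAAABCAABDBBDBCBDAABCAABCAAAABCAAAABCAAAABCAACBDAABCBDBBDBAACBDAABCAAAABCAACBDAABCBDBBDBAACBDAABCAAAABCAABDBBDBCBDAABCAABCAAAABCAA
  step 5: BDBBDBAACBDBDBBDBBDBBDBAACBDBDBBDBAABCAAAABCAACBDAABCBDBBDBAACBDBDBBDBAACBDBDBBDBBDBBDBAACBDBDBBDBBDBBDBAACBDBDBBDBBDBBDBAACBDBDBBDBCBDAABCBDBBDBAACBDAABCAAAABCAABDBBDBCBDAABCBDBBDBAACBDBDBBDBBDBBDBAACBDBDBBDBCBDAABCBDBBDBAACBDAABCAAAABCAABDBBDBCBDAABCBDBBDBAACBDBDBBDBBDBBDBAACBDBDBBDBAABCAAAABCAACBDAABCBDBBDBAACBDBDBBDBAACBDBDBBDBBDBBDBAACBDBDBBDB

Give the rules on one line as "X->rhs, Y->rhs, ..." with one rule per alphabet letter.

  step 4 ⇒ step 5: AABCAAAABCAABDBBDBCBDAABCAABCAAAABCAAAABCAAAABCAACBDAABCBDBBDBAACBDAABCAAAABCAACBDAABCBDBBDBAACBDAABCAAAABCAABDBBDBCBDAABCAABCAAAABCAA ⇒ BDB·BDB·AA·CBD·BDB·BDB·BDB·BDB·AA·CBD·BDB·BDB·AA·BC·AA·AA·BC·AA·CBD·AA·BC·BDB·BDB·AA·CBD·BDB·BDB·AA·CBD·BDB·BDB·BDB·BDB·AA·CBD·BDB·BDB·BDB·BDB·AA·CBD·BDB·BDB·BDB·BDB·AA·CBD·BDB·BDB·CBD·AA·BC·BDB·BDB·AA·CBD·AA·BC·AA·AA·BC·AA·BDB·BDB·CBD·AA·BC·BDB·BDB·AA·CBD·BDB·BDB·BDB·BDB·AA·CBD·BDB·BDB·CBD·AA·BC·BDB·BDB·AA·CBD·AA·BC·AA·AA·BC·AA·BDB·BDB·CBD·AA·BC·BDB·BDB·AA·CBD·BDB·BDB·BDB·BDB·AA·CBD·BDB·BDB·AA·BC·AA·AA·BC·AA·CBD·AA·BC·BDB·BDB·AA·CBD·BDB·BDB·AA·CBD·BDB·BDB·BDB·BDB·AA·CBD·BDB·BDB
    A ↦ BDB
    B ↦ AA
    C ↦ CBD
    D ↦ BC

A->BDB, B->AA, C->CBD, D->BC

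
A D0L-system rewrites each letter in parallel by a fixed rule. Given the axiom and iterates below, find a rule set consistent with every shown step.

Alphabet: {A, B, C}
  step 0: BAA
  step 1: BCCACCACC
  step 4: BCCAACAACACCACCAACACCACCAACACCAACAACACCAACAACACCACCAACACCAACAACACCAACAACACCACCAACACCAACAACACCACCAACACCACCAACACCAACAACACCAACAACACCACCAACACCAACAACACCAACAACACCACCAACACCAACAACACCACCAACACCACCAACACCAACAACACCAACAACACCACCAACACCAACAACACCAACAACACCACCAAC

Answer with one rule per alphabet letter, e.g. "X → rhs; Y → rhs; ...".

A->ACC, B->BCC, C->AAC

  step 0 ⇒ step 1: BAA ⇒ BCC·ACC·ACC
    A ↦ ACC
    B ↦ BCC
    C ↦ AAC  (constrained at step 1)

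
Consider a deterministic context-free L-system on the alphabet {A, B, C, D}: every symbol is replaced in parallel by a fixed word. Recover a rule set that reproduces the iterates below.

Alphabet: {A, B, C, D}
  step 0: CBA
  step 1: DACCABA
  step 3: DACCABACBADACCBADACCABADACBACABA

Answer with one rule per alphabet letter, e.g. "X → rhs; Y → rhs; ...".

A->BA, B->CA, C->DAC, D->C

  step 0 ⇒ step 1: CBA ⇒ DAC·CA·BA
    A ↦ BA
    B ↦ CA
    C ↦ DAC
    D ↦ C  (constrained at step 1)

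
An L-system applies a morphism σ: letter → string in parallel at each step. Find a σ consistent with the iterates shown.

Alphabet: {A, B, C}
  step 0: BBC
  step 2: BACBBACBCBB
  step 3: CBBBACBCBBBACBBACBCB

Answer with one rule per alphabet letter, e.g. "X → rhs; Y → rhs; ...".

  step 2 ⇒ step 3: BACBBACBCBB ⇒ CB·B·BA·CB·CB·B·BA·CB·BA·CB·CB
    A ↦ B
    B ↦ CB
    C ↦ BA

A->B, B->CB, C->BA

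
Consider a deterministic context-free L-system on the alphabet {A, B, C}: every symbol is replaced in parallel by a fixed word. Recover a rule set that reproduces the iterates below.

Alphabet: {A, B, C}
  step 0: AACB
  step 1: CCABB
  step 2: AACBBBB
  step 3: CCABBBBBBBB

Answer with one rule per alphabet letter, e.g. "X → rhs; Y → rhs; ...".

A->C, B->BB, C->A

  step 2 ⇒ step 3: AACBBBB ⇒ C·C·A·BB·BB·BB·BB
    A ↦ C
    B ↦ BB
    C ↦ A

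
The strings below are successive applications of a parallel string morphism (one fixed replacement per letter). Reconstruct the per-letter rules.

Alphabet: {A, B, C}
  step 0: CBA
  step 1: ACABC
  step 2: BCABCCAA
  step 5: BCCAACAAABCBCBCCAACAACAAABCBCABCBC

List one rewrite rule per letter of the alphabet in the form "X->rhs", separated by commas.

A->BC, B->CA, C->A

  step 1 ⇒ step 2: ACABC ⇒ BC·A·BC·CA·A
    A ↦ BC
    B ↦ CA
    C ↦ A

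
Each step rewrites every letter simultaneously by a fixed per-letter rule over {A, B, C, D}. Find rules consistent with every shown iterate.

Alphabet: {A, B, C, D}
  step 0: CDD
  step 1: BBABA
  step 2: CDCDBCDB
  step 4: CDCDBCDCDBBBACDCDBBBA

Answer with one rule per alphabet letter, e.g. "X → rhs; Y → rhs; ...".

A->B, B->CD, C->B, D->BA

  step 1 ⇒ step 2: BBABA ⇒ CD·CD·B·CD·B
    A ↦ B
    B ↦ CD
  step 0 ⇒ step 1: CDD ⇒ B·BA·BA
    C ↦ B
  step 0 ⇒ step 1: CDD ⇒ B·BA·BA
    D ↦ BA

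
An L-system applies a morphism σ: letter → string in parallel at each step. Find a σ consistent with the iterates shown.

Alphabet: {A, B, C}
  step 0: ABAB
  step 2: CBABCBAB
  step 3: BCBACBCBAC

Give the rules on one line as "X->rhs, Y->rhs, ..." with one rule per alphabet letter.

A->BA, B->C, C->B

  step 2 ⇒ step 3: CBABCBAB ⇒ B·C·BA·C·B·C·BA·C
    A ↦ BA
    B ↦ C
    C ↦ B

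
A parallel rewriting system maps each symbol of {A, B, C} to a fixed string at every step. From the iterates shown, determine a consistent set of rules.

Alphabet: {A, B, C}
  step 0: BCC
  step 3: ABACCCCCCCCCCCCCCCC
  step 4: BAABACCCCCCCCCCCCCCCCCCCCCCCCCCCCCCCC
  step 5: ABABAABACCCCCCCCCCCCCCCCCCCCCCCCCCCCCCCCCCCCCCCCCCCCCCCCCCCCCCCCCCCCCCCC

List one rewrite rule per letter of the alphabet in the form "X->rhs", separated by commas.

  step 4 ⇒ step 5: BAABACCCCCCCCCCCCCCCCCCCCCCCCCCCCCCCC ⇒ A·BA·BA·A·BA·CC·CC·CC·CC·CC·CC·CC·CC·CC·CC·CC·CC·CC·CC·CC·CC·CC·CC·CC·CC·CC·CC·CC·CC·CC·CC·CC·CC·CC·CC·CC·CC
    A ↦ BA
    B ↦ A
    C ↦ CC

A->BA, B->A, C->CC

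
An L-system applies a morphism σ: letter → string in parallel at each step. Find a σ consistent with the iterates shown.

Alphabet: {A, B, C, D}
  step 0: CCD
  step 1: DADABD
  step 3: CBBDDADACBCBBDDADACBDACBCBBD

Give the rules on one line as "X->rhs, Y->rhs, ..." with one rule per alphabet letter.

A->CCB, B->CB, C->DA, D->BD

  step 0 ⇒ step 1: CCD ⇒ DA·DA·BD
    C ↦ DA
    D ↦ BD
    A ↦ CCB  (constrained at step 1)
    B ↦ CB  (constrained at step 1)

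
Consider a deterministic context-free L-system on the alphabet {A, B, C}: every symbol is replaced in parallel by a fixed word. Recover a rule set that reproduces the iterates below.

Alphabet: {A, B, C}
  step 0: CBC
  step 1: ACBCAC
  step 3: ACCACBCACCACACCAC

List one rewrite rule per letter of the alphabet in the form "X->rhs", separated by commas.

  step 0 ⇒ step 1: CBC ⇒ AC·BC·AC
    B ↦ BC
    C ↦ AC
    A ↦ C  (constrained at step 1)

A->C, B->BC, C->AC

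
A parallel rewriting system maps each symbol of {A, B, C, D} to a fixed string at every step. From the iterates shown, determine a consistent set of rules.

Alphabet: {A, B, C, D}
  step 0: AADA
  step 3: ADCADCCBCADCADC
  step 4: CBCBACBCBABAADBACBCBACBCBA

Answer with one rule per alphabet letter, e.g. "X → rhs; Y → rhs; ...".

A->C, B->AD, C->BA, D->BC

  step 3 ⇒ step 4: ADCADCCBCADCADC ⇒ C·BC·BA·C·BC·BA·BA·AD·BA·C·BC·BA·C·BC·BA
    A ↦ C
    B ↦ AD
    C ↦ BA
    D ↦ BC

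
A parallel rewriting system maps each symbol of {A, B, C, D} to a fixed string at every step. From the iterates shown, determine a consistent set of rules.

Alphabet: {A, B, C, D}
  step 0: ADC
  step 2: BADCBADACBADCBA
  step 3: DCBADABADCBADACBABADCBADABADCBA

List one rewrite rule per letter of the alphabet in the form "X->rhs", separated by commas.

  step 2 ⇒ step 3: BADCBADACBADCBA ⇒ D·CBA·DA·BA·D·CBA·DA·CBA·BA·D·CBA·DA·BA·D·CBA
    A ↦ CBA
    B ↦ D
    C ↦ BA
    D ↦ DA

A->CBA, B->D, C->BA, D->DA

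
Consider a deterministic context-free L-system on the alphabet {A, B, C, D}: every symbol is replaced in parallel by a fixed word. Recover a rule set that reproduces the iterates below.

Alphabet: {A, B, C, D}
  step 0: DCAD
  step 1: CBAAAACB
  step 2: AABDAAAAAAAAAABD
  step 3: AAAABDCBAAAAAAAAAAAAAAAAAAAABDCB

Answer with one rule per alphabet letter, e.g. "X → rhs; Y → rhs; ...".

  step 2 ⇒ step 3: AABDAAAAAAAAAABD ⇒ AA·AA·BD·CB·AA·AA·AA·AA·AA·AA·AA·AA·AA·AA·BD·CB
    A ↦ AA
    B ↦ BD
    D ↦ CB
  step 0 ⇒ step 1: DCAD ⇒ CB·AA·AA·CB
    C ↦ AA

A->AA, B->BD, C->AA, D->CB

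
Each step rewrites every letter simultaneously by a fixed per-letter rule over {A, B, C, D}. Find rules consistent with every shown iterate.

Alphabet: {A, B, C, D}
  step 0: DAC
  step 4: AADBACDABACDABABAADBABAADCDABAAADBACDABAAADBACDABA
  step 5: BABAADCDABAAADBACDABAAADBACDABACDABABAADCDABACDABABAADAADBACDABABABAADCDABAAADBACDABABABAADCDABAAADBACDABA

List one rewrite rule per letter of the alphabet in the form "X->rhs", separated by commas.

A->BA, B->CDA, C->A, D->AD

  step 4 ⇒ step 5: AADBACDABACDABABAADBABAADCDABAAADBACDABAAADBACDABA ⇒ BA·BA·AD·CDA·BA·A·AD·BA·CDA·BA·A·AD·BA·CDA·BA·CDA·BA·BA·AD·CDA·BA·CDA·BA·BA·AD·A·AD·BA·CDA·BA·BA·BA·AD·CDA·BA·A·AD·BA·CDA·BA·BA·BA·AD·CDA·BA·A·AD·BA·CDA·BA
    A ↦ BA
    B ↦ CDA
    C ↦ A
    D ↦ AD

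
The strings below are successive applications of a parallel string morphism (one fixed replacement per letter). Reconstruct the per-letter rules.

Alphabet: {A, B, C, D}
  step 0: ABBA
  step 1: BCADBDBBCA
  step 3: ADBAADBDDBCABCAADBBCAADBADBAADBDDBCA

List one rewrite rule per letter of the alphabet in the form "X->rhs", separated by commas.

  step 0 ⇒ step 1: ABBA ⇒ BCA·DB·DB·BCA
    A ↦ BCA
    B ↦ DB
    C ↦ DD  (constrained at step 1)
    D ↦ A  (constrained at step 1)

A->BCA, B->DB, C->DD, D->A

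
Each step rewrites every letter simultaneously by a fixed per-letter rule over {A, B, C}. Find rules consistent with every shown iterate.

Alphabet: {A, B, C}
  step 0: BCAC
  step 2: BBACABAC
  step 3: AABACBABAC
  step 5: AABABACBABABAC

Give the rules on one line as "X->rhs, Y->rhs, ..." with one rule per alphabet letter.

A->B, B->A, C->AC

  step 2 ⇒ step 3: BBACABAC ⇒ A·A·B·AC·B·A·B·AC
    A ↦ B
    B ↦ A
    C ↦ AC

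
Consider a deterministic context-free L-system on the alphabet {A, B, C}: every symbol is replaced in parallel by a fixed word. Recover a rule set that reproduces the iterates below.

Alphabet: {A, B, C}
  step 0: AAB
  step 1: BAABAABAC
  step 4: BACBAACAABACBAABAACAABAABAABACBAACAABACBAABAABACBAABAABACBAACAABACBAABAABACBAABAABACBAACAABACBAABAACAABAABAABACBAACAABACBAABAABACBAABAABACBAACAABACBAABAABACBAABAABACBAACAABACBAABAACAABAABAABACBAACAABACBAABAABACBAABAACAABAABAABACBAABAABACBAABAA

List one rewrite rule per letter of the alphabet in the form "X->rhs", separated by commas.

  step 0 ⇒ step 1: AAB ⇒ BAA·BAA·BAC
    A ↦ BAA
    B ↦ BAC
    C ↦ CAA  (constrained at step 1)

A->BAA, B->BAC, C->CAA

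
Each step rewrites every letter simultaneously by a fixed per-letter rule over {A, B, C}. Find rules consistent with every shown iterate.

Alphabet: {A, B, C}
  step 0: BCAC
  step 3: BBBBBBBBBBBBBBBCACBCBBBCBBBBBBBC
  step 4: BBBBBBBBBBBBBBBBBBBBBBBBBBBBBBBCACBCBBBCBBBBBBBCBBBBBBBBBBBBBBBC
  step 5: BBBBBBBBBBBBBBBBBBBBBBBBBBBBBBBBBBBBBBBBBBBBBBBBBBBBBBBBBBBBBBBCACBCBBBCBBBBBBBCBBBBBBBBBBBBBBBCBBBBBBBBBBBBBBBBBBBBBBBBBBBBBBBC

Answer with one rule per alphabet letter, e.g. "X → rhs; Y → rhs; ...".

A->AC, B->BB, C->BC

  step 4 ⇒ step 5: BBBBBBBBBBBBBBBBBBBBBBBBBBBBBBBCACBCBBBCBBBBBBBCBBBBBBBBBBBBBBBC ⇒ BB·BB·BB·BB·BB·BB·BB·BB·BB·BB·BB·BB·BB·BB·BB·BB·BB·BB·BB·BB·BB·BB·BB·BB·BB·BB·BB·BB·BB·BB·BB·BC·AC·BC·BB·BC·BB·BB·BB·BC·BB·BB·BB·BB·BB·BB·BB·BC·BB·BB·BB·BB·BB·BB·BB·BB·BB·BB·BB·BB·BB·BB·BB·BC
    A ↦ AC
    B ↦ BB
    C ↦ BC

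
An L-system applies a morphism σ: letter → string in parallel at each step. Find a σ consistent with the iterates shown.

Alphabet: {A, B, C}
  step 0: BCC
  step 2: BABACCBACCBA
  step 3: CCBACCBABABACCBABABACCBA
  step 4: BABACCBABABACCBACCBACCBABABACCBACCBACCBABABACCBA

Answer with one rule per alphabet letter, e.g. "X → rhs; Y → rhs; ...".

  step 3 ⇒ step 4: CCBACCBABABACCBABABACCBA ⇒ BA·BA·CC·BA·BA·BA·CC·BA·CC·BA·CC·BA·BA·BA·CC·BA·CC·BA·CC·BA·BA·BA·CC·BA
    A ↦ BA
    B ↦ CC
    C ↦ BA

A->BA, B->CC, C->BA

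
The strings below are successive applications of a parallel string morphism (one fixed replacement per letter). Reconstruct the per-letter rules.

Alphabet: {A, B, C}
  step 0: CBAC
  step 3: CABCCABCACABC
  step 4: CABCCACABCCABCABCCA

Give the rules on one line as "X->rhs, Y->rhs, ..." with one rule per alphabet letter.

  step 3 ⇒ step 4: CABCCABCACABC ⇒ CA·B·C·CA·CA·B·C·CA·B·CA·B·C·CA
    A ↦ B
    B ↦ C
    C ↦ CA

A->B, B->C, C->CA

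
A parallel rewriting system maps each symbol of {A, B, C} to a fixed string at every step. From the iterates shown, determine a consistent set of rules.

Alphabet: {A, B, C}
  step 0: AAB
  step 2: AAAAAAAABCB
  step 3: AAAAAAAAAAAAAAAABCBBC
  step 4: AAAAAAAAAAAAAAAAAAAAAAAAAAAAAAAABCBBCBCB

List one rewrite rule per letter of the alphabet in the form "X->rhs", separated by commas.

  step 3 ⇒ step 4: AAAAAAAAAAAAAAAABCBBC ⇒ AA·AA·AA·AA·AA·AA·AA·AA·AA·AA·AA·AA·AA·AA·AA·AA·BC·B·BC·BC·B
    A ↦ AA
    B ↦ BC
    C ↦ B

A->AA, B->BC, C->B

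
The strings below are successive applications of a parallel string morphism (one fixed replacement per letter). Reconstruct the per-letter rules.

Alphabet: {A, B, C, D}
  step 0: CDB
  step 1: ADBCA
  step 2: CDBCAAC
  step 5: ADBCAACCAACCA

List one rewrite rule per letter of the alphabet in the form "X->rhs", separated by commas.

  step 1 ⇒ step 2: ADBCA ⇒ C·DB·CA·A·C
    A ↦ C
    B ↦ CA
    C ↦ A
    D ↦ DB

A->C, B->CA, C->A, D->DB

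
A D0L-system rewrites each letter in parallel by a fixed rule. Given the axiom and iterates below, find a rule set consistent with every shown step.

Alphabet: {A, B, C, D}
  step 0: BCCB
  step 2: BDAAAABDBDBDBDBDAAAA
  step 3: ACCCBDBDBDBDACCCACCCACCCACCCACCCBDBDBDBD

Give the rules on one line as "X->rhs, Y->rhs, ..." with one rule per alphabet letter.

A->BD, B->ACC, C->AA, D->C

  step 2 ⇒ step 3: BDAAAABDBDBDBDBDAAAA ⇒ ACC·C·BD·BD·BD·BD·ACC·C·ACC·C·ACC·C·ACC·C·ACC·C·BD·BD·BD·BD
    A ↦ BD
    B ↦ ACC
    D ↦ C
    C ↦ AA  (constrained at step 0)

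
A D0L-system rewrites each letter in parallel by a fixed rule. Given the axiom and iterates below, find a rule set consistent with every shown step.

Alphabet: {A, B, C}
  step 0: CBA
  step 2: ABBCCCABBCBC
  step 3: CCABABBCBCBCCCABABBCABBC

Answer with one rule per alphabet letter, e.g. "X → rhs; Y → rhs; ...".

  step 2 ⇒ step 3: ABBCCCABBCBC ⇒ CC·AB·AB·BC·BC·BC·CC·AB·AB·BC·AB·BC
    A ↦ CC
    B ↦ AB
    C ↦ BC

A->CC, B->AB, C->BC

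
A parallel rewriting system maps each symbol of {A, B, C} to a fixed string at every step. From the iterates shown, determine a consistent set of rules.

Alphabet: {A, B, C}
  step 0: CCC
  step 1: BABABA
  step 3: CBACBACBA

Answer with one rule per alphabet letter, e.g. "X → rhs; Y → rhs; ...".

A->C, B->A, C->BA

  step 0 ⇒ step 1: CCC ⇒ BA·BA·BA
    C ↦ BA
    A ↦ C  (constrained at step 1)
    B ↦ A  (constrained at step 1)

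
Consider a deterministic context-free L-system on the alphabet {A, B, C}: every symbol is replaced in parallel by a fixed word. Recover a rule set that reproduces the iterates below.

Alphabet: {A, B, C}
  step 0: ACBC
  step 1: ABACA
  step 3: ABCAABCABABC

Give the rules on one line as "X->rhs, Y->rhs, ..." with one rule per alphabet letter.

  step 0 ⇒ step 1: ACBC ⇒ AB·A·C·A
    A ↦ AB
    B ↦ C
    C ↦ A

A->AB, B->C, C->A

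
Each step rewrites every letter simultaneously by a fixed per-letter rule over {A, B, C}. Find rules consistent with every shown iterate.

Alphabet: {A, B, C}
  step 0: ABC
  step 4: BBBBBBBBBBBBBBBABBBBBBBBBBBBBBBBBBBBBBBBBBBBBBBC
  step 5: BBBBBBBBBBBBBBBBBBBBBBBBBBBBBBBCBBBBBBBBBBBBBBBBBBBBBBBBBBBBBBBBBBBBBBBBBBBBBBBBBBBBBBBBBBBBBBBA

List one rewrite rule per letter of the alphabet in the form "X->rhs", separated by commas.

A->BC, B->BB, C->BA

  step 4 ⇒ step 5: BBBBBBBBBBBBBBBABBBBBBBBBBBBBBBBBBBBBBBBBBBBBBBC ⇒ BB·BB·BB·BB·BB·BB·BB·BB·BB·BB·BB·BB·BB·BB·BB·BC·BB·BB·BB·BB·BB·BB·BB·BB·BB·BB·BB·BB·BB·BB·BB·BB·BB·BB·BB·BB·BB·BB·BB·BB·BB·BB·BB·BB·BB·BB·BB·BA
    A ↦ BC
    B ↦ BB
    C ↦ BA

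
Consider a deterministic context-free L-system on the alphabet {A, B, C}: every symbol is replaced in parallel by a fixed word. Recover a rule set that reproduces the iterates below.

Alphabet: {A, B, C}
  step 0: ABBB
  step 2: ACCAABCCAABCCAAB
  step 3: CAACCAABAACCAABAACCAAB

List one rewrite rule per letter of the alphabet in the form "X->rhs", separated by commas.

  step 2 ⇒ step 3: ACCAABCCAABCCAAB ⇒ C·A·A·C·C·AAB·A·A·C·C·AAB·A·A·C·C·AAB
    A ↦ C
    B ↦ AAB
    C ↦ A

A->C, B->AAB, C->A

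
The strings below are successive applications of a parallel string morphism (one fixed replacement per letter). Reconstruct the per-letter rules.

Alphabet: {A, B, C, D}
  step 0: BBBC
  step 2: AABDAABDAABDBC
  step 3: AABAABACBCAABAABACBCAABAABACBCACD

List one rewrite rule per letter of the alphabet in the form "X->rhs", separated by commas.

  step 2 ⇒ step 3: AABDAABDAABDBC ⇒ AAB·AAB·AC·BC·AAB·AAB·AC·BC·AAB·AAB·AC·BC·AC·D
    A ↦ AAB
    B ↦ AC
    C ↦ D
    D ↦ BC

A->AAB, B->AC, C->D, D->BC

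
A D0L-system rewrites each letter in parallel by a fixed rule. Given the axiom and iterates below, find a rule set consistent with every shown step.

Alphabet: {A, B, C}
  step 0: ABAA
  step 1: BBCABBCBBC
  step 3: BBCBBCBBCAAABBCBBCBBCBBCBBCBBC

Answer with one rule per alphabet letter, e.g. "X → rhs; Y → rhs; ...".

A->BBC, B->A, C->A

  step 0 ⇒ step 1: ABAA ⇒ BBC·A·BBC·BBC
    A ↦ BBC
    B ↦ A
    C ↦ A  (constrained at step 1)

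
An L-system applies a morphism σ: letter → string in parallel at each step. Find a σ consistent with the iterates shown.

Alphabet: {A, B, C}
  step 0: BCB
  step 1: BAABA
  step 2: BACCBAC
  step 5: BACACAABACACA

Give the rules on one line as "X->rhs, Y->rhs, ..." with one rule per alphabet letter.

A->C, B->BA, C->A

  step 1 ⇒ step 2: BAABA ⇒ BA·C·C·BA·C
    A ↦ C
    B ↦ BA
  step 0 ⇒ step 1: BCB ⇒ BA·A·BA
    C ↦ A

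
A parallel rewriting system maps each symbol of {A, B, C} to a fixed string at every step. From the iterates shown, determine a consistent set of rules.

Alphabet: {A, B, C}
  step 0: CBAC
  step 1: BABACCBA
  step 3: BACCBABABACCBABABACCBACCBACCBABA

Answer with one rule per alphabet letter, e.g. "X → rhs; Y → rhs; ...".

A->CC, B->BA, C->BA

  step 0 ⇒ step 1: CBAC ⇒ BA·BA·CC·BA
    A ↦ CC
    B ↦ BA
    C ↦ BA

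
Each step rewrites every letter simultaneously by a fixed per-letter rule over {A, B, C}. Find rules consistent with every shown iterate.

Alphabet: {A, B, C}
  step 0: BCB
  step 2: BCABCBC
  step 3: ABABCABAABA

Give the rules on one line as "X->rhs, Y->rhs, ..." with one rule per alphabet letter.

  step 2 ⇒ step 3: BCABCBC ⇒ A·BA·BC·A·BA·A·BA
    A ↦ BC
    B ↦ A
    C ↦ BA

A->BC, B->A, C->BA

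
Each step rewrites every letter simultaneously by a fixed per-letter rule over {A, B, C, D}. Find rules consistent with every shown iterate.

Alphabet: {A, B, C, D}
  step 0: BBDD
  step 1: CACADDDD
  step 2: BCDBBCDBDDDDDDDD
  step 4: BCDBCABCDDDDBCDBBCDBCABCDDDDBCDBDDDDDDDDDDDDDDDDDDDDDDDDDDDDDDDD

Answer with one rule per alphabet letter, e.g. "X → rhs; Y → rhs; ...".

A->DB, B->CA, C->BC, D->DD

  step 1 ⇒ step 2: CACADDDD ⇒ BC·DB·BC·DB·DD·DD·DD·DD
    A ↦ DB
    C ↦ BC
    D ↦ DD
  step 0 ⇒ step 1: BBDD ⇒ CA·CA·DD·DD
    B ↦ CA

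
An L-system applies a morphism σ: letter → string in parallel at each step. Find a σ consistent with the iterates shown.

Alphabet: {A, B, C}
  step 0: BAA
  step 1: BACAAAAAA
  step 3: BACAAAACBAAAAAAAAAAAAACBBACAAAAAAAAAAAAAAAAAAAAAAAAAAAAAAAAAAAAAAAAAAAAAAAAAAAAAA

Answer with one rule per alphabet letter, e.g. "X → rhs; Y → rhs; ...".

  step 0 ⇒ step 1: BAA ⇒ BAC·AAA·AAA
    A ↦ AAA
    B ↦ BAC
    C ↦ ACB  (constrained at step 1)

A->AAA, B->BAC, C->ACB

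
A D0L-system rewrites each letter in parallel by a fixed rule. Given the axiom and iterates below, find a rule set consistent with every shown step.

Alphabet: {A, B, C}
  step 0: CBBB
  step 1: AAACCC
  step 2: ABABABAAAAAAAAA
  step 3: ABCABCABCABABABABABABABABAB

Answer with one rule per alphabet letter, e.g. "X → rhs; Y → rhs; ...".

A->AB, B->C, C->AAA

  step 2 ⇒ step 3: ABABABAAAAAAAAA ⇒ AB·C·AB·C·AB·C·AB·AB·AB·AB·AB·AB·AB·AB·AB
    A ↦ AB
    B ↦ C
  step 0 ⇒ step 1: CBBB ⇒ AAA·C·C·C
    C ↦ AAA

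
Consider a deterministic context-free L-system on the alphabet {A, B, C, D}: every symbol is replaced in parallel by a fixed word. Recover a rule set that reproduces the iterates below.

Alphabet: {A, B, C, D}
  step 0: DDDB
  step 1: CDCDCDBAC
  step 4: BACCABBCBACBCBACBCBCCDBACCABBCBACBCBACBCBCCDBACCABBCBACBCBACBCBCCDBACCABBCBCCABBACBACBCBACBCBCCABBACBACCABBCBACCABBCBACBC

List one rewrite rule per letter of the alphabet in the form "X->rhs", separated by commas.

  step 0 ⇒ step 1: DDDB ⇒ CD·CD·CD·BAC
    B ↦ BAC
    D ↦ CD
    A ↦ CAB  (constrained at step 1)
    C ↦ BC  (constrained at step 1)

A->CAB, B->BAC, C->BC, D->CD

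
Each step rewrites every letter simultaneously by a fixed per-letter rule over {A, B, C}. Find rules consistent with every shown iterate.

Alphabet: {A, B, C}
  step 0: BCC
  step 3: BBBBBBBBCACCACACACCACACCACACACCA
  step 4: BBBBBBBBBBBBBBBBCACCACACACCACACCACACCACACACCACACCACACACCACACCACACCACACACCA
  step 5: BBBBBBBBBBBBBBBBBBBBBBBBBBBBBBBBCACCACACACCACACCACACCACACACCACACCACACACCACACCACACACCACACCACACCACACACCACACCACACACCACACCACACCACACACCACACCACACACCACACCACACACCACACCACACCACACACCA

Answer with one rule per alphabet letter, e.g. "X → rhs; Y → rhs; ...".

A->CCA, B->BB, C->CA

  step 4 ⇒ step 5: BBBBBBBBBBBBBBBBCACCACACACCACACCACACCACACACCACACCACACACCACACCACACCACACACCA ⇒ BB·BB·BB·BB·BB·BB·BB·BB·BB·BB·BB·BB·BB·BB·BB·BB·CA·CCA·CA·CA·CCA·CA·CCA·CA·CCA·CA·CA·CCA·CA·CCA·CA·CA·CCA·CA·CCA·CA·CA·CCA·CA·CCA·CA·CCA·CA·CA·CCA·CA·CCA·CA·CA·CCA·CA·CCA·CA·CCA·CA·CA·CCA·CA·CCA·CA·CA·CCA·CA·CCA·CA·CA·CCA·CA·CCA·CA·CCA·CA·CA·CCA
    A ↦ CCA
    B ↦ BB
    C ↦ CA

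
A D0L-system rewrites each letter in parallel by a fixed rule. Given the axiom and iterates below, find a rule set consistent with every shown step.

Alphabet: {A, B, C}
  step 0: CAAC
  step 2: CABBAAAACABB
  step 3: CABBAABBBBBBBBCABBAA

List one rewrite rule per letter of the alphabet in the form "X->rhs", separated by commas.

  step 2 ⇒ step 3: CABBAAAACABB ⇒ CA·BB·A·A·BB·BB·BB·BB·CA·BB·A·A
    A ↦ BB
    B ↦ A
    C ↦ CA

A->BB, B->A, C->CA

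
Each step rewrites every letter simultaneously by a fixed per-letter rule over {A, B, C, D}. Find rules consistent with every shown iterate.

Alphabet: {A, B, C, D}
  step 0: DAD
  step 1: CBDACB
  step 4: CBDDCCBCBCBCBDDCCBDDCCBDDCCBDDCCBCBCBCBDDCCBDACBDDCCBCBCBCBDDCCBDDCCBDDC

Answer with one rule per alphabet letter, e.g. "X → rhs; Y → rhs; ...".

A->DA, B->DDC, C->CB, D->CB

  step 0 ⇒ step 1: DAD ⇒ CB·DA·CB
    A ↦ DA
    D ↦ CB
    B ↦ DDC  (constrained at step 1)
    C ↦ CB  (constrained at step 1)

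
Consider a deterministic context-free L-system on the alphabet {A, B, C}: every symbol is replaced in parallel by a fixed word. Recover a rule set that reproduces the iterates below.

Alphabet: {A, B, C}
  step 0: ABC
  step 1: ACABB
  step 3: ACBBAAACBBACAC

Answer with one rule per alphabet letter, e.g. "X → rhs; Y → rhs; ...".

  step 0 ⇒ step 1: ABC ⇒ AC·A·BB
    A ↦ AC
    B ↦ A
    C ↦ BB

A->AC, B->A, C->BB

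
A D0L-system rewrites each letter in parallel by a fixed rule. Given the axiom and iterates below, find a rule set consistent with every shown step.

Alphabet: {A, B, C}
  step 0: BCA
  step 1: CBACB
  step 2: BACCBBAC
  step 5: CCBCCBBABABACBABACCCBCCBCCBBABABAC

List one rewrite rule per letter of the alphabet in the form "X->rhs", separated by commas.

A->CB, B->C, C->BA

  step 1 ⇒ step 2: CBACB ⇒ BA·C·CB·BA·C
    A ↦ CB
    B ↦ C
    C ↦ BA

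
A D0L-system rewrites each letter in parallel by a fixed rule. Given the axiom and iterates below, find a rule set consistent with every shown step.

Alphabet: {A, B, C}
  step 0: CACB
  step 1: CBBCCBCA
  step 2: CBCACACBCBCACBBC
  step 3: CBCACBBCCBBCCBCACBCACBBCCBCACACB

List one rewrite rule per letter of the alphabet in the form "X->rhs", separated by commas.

  step 2 ⇒ step 3: CBCACACBCBCACBBC ⇒ CB·CA·CB·BC·CB·BC·CB·CA·CB·CA·CB·BC·CB·CA·CA·CB
    A ↦ BC
    B ↦ CA
    C ↦ CB

A->BC, B->CA, C->CB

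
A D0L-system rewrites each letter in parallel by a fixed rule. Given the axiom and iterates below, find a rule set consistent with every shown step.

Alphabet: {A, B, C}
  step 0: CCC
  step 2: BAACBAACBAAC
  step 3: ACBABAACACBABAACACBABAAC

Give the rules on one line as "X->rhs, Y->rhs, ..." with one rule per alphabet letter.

  step 2 ⇒ step 3: BAACBAACBAAC ⇒ AC·BA·BA·AC·AC·BA·BA·AC·AC·BA·BA·AC
    A ↦ BA
    B ↦ AC
    C ↦ AC

A->BA, B->AC, C->AC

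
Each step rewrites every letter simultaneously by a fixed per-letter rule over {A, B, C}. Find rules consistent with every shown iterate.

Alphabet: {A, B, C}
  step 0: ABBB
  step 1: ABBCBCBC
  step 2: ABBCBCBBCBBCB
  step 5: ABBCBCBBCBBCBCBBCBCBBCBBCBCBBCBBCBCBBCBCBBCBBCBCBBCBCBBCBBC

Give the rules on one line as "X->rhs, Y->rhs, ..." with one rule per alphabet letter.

  step 1 ⇒ step 2: ABBCBCBC ⇒ AB·BC·BC·B·BC·B·BC·B
    A ↦ AB
    B ↦ BC
    C ↦ B

A->AB, B->BC, C->B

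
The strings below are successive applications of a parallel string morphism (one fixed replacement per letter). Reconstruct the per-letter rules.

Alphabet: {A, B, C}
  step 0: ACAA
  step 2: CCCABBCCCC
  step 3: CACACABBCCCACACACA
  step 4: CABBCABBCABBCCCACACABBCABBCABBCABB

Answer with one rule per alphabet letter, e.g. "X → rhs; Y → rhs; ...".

  step 3 ⇒ step 4: CACACABBCCCACACACA ⇒ CA·BB·CA·BB·CA·BB·C·C·CA·CA·CA·BB·CA·BB·CA·BB·CA·BB
    A ↦ BB
    B ↦ C
    C ↦ CA

A->BB, B->C, C->CA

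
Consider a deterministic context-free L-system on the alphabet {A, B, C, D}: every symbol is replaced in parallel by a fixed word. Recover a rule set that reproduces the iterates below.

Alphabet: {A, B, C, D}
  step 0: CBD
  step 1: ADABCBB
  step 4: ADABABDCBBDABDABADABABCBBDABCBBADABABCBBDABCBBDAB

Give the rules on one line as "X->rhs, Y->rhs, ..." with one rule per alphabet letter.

  step 0 ⇒ step 1: CBD ⇒ AD·AB·CBB
    B ↦ AB
    C ↦ AD
    D ↦ CBB
    A ↦ D  (constrained at step 1)

A->D, B->AB, C->AD, D->CBB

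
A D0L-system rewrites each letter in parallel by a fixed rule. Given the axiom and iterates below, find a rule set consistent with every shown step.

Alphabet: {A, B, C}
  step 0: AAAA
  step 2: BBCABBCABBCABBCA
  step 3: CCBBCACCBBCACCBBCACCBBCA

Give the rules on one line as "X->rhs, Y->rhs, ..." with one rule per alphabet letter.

A->CA, B->C, C->BB

  step 2 ⇒ step 3: BBCABBCABBCABBCA ⇒ C·C·BB·CA·C·C·BB·CA·C·C·BB·CA·C·C·BB·CA
    A ↦ CA
    B ↦ C
    C ↦ BB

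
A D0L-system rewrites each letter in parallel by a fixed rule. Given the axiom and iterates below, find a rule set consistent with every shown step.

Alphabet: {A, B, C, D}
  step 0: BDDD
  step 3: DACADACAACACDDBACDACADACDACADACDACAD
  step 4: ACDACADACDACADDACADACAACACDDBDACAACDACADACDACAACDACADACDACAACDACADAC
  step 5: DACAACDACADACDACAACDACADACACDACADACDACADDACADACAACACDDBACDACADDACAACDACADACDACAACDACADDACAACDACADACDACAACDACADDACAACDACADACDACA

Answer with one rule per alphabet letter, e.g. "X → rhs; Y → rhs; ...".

  step 4 ⇒ step 5: ACDACADACDACADDACADACAACACDDBDACAACDACADACDACAACDACADACDACAACDACADAC ⇒ D·ACA·AC·D·ACA·D·AC·D·ACA·AC·D·ACA·D·AC·AC·D·ACA·D·AC·D·ACA·D·D·ACA·D·ACA·AC·AC·DDB·AC·D·ACA·D·D·ACA·AC·D·ACA·D·AC·D·ACA·AC·D·ACA·D·D·ACA·AC·D·ACA·D·AC·D·ACA·AC·D·ACA·D·D·ACA·AC·D·ACA·D·AC·D·ACA
    A ↦ D
    B ↦ DDB
    C ↦ ACA
    D ↦ AC

A->D, B->DDB, C->ACA, D->AC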